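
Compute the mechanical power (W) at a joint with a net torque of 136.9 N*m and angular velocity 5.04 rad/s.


P = M * omega
P = 136.9 * 5.04
P = 689.9760


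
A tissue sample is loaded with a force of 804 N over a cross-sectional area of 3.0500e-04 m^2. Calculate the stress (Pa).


stress = F / A
stress = 804 / 3.0500e-04
stress = 2.6361e+06


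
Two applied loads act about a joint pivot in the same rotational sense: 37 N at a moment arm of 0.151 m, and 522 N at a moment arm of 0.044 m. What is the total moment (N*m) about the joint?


M = F1 * d1 + F2 * d2
M = 37 * 0.151 + 522 * 0.044
M = 5.5870 + 22.9680
M = 28.5550


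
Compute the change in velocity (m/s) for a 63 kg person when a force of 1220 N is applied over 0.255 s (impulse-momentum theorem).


J = F * dt = 1220 * 0.255 = 311.1000 N*s
delta_v = J / m
delta_v = 311.1000 / 63
delta_v = 4.9381


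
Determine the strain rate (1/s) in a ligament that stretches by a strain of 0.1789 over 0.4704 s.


strain_rate = delta_strain / delta_t
strain_rate = 0.1789 / 0.4704
strain_rate = 0.3803


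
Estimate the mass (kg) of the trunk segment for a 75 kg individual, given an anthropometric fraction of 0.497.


m_segment = body_mass * fraction
m_segment = 75 * 0.497
m_segment = 37.2750


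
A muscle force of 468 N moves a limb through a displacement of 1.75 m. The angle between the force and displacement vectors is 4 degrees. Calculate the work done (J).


W = F * d * cos(theta)
theta = 4 deg = 0.0698 rad
cos(theta) = 0.9976
W = 468 * 1.75 * 0.9976
W = 817.0050


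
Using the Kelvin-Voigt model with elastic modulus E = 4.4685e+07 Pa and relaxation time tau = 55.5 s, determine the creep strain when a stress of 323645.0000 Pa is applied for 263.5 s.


epsilon(t) = (sigma/E) * (1 - exp(-t/tau))
sigma/E = 323645.0000 / 4.4685e+07 = 0.0072
exp(-t/tau) = exp(-263.5 / 55.5) = 0.0087
epsilon = 0.0072 * (1 - 0.0087)
epsilon = 0.0072


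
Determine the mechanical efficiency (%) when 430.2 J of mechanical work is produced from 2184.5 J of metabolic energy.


eta = (W_mech / E_meta) * 100
eta = (430.2 / 2184.5) * 100
ratio = 0.1969
eta = 19.6933


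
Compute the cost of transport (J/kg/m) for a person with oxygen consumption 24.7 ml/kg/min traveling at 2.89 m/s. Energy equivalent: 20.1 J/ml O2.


Power per kg = VO2 * 20.1 / 60
Power per kg = 24.7 * 20.1 / 60 = 8.2745 W/kg
Cost = power_per_kg / speed
Cost = 8.2745 / 2.89
Cost = 2.8631


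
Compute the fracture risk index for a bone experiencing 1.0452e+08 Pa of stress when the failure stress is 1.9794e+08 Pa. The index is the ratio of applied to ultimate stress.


FRI = applied / ultimate
FRI = 1.0452e+08 / 1.9794e+08
FRI = 0.5280


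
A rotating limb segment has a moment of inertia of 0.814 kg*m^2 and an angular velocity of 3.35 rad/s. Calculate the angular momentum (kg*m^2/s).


L = I * omega
L = 0.814 * 3.35
L = 2.7269


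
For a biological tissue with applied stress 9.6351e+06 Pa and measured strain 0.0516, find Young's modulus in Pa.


E = stress / strain
E = 9.6351e+06 / 0.0516
E = 1.8673e+08


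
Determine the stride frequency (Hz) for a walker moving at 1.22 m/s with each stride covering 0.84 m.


f = v / stride_length
f = 1.22 / 0.84
f = 1.4524


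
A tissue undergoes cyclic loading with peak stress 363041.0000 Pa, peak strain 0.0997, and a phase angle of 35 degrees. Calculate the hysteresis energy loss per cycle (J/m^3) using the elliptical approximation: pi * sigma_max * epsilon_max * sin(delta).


E_loss = pi * sigma_max * epsilon_max * sin(delta)
delta = 35 deg = 0.6109 rad
sin(delta) = 0.5736
E_loss = pi * 363041.0000 * 0.0997 * 0.5736
E_loss = 65221.6839


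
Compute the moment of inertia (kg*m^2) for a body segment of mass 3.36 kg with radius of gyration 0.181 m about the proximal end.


I = m * k^2
I = 3.36 * 0.181^2
k^2 = 0.0328
I = 0.1101


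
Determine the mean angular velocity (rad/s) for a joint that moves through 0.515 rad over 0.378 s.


omega = delta_theta / delta_t
omega = 0.515 / 0.378
omega = 1.3624


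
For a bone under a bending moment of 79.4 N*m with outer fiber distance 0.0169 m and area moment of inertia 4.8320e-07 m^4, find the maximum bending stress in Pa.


sigma = M * c / I
sigma = 79.4 * 0.0169 / 4.8320e-07
M * c = 1.3419
sigma = 2.7770e+06


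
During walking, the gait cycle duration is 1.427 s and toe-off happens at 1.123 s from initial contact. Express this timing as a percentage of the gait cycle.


pct = (event_time / cycle_time) * 100
pct = (1.123 / 1.427) * 100
ratio = 0.7870
pct = 78.6966


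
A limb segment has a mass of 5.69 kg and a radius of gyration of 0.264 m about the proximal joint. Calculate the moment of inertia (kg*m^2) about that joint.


I = m * k^2
I = 5.69 * 0.264^2
k^2 = 0.0697
I = 0.3966


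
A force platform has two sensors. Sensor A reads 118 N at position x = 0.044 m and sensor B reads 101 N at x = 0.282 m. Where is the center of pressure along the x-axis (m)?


COP_x = (F1*x1 + F2*x2) / (F1 + F2)
COP_x = (118*0.044 + 101*0.282) / (118 + 101)
Numerator = 33.6740
Denominator = 219
COP_x = 0.1538


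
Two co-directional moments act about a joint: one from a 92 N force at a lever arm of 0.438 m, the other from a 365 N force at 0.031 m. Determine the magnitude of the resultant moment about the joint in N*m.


M = F1 * d1 + F2 * d2
M = 92 * 0.438 + 365 * 0.031
M = 40.2960 + 11.3150
M = 51.6110


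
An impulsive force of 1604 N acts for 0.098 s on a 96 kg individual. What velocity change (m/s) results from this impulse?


J = F * dt = 1604 * 0.098 = 157.1920 N*s
delta_v = J / m
delta_v = 157.1920 / 96
delta_v = 1.6374


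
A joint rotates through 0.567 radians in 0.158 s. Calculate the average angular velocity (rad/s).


omega = delta_theta / delta_t
omega = 0.567 / 0.158
omega = 3.5886


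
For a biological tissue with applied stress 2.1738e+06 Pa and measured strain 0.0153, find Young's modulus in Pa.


E = stress / strain
E = 2.1738e+06 / 0.0153
E = 1.4208e+08


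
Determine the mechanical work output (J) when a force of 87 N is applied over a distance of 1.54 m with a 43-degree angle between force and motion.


W = F * d * cos(theta)
theta = 43 deg = 0.7505 rad
cos(theta) = 0.7314
W = 87 * 1.54 * 0.7314
W = 97.9868


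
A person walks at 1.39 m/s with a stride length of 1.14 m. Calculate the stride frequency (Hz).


f = v / stride_length
f = 1.39 / 1.14
f = 1.2193


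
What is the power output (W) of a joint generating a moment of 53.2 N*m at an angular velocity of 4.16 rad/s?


P = M * omega
P = 53.2 * 4.16
P = 221.3120


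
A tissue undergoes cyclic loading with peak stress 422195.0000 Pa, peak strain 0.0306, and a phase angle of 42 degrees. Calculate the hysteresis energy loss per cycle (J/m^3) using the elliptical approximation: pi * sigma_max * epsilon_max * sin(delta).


E_loss = pi * sigma_max * epsilon_max * sin(delta)
delta = 42 deg = 0.7330 rad
sin(delta) = 0.6691
E_loss = pi * 422195.0000 * 0.0306 * 0.6691
E_loss = 27157.8434


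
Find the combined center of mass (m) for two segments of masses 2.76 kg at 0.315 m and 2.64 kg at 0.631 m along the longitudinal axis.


COM = (m1*x1 + m2*x2) / (m1 + m2)
COM = (2.76*0.315 + 2.64*0.631) / (2.76 + 2.64)
Numerator = 2.5352
Denominator = 5.4000
COM = 0.4695


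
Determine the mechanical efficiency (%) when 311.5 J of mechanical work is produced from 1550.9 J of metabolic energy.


eta = (W_mech / E_meta) * 100
eta = (311.5 / 1550.9) * 100
ratio = 0.2009
eta = 20.0851


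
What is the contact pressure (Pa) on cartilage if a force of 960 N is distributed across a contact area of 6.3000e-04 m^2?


P = F / A
P = 960 / 6.3000e-04
P = 1.5238e+06


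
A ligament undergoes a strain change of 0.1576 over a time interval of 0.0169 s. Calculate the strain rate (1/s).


strain_rate = delta_strain / delta_t
strain_rate = 0.1576 / 0.0169
strain_rate = 9.3254


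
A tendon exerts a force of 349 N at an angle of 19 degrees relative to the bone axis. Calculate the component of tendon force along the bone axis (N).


F_eff = F_tendon * cos(theta)
theta = 19 deg = 0.3316 rad
cos(theta) = 0.9455
F_eff = 349 * 0.9455
F_eff = 329.9860


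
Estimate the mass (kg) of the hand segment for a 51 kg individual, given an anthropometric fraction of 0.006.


m_segment = body_mass * fraction
m_segment = 51 * 0.006
m_segment = 0.3060


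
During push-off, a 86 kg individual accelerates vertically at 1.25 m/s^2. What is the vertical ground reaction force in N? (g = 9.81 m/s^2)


GRF = m * (g + a)
GRF = 86 * (9.81 + 1.25)
GRF = 86 * 11.0600
GRF = 951.1600


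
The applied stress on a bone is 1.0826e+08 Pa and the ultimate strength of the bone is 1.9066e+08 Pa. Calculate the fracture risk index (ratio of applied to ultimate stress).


FRI = applied / ultimate
FRI = 1.0826e+08 / 1.9066e+08
FRI = 0.5678


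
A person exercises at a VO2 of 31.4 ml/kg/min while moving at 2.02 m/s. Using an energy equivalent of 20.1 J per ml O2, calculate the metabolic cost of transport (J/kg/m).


Power per kg = VO2 * 20.1 / 60
Power per kg = 31.4 * 20.1 / 60 = 10.5190 W/kg
Cost = power_per_kg / speed
Cost = 10.5190 / 2.02
Cost = 5.2074


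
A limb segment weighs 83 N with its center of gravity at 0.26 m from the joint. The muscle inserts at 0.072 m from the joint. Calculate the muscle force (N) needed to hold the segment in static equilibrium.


F_muscle = W * d_load / d_muscle
F_muscle = 83 * 0.26 / 0.072
Numerator = 21.5800
F_muscle = 299.7222


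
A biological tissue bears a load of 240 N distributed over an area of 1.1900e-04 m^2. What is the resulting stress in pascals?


stress = F / A
stress = 240 / 1.1900e-04
stress = 2.0168e+06


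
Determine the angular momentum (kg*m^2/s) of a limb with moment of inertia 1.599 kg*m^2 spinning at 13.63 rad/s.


L = I * omega
L = 1.599 * 13.63
L = 21.7944


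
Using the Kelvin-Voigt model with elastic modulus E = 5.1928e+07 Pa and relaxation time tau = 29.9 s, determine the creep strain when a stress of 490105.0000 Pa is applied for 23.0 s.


epsilon(t) = (sigma/E) * (1 - exp(-t/tau))
sigma/E = 490105.0000 / 5.1928e+07 = 0.0094
exp(-t/tau) = exp(-23.0 / 29.9) = 0.4634
epsilon = 0.0094 * (1 - 0.4634)
epsilon = 0.0051


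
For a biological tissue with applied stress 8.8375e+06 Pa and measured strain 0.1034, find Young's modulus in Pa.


E = stress / strain
E = 8.8375e+06 / 0.1034
E = 8.5469e+07


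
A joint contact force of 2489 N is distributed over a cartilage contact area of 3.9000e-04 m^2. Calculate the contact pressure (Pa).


P = F / A
P = 2489 / 3.9000e-04
P = 6.3821e+06


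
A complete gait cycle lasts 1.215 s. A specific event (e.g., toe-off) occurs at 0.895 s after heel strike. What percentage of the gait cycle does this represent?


pct = (event_time / cycle_time) * 100
pct = (0.895 / 1.215) * 100
ratio = 0.7366
pct = 73.6626


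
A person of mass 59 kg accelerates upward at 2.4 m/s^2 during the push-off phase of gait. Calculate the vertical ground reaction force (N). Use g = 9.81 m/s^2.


GRF = m * (g + a)
GRF = 59 * (9.81 + 2.4)
GRF = 59 * 12.2100
GRF = 720.3900


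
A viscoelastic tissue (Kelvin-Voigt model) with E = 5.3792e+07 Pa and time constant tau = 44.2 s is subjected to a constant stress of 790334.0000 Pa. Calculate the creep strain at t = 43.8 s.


epsilon(t) = (sigma/E) * (1 - exp(-t/tau))
sigma/E = 790334.0000 / 5.3792e+07 = 0.0147
exp(-t/tau) = exp(-43.8 / 44.2) = 0.3712
epsilon = 0.0147 * (1 - 0.3712)
epsilon = 0.0092


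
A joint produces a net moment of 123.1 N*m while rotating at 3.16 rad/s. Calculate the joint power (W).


P = M * omega
P = 123.1 * 3.16
P = 388.9960


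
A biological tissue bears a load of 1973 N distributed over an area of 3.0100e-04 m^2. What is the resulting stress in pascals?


stress = F / A
stress = 1973 / 3.0100e-04
stress = 6.5548e+06


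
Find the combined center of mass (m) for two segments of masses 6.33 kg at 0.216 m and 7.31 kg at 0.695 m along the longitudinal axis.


COM = (m1*x1 + m2*x2) / (m1 + m2)
COM = (6.33*0.216 + 7.31*0.695) / (6.33 + 7.31)
Numerator = 6.4477
Denominator = 13.6400
COM = 0.4727


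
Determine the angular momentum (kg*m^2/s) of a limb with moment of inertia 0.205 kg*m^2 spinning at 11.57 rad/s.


L = I * omega
L = 0.205 * 11.57
L = 2.3718


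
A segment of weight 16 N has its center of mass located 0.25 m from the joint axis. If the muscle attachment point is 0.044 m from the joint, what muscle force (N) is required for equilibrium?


F_muscle = W * d_load / d_muscle
F_muscle = 16 * 0.25 / 0.044
Numerator = 4.0000
F_muscle = 90.9091


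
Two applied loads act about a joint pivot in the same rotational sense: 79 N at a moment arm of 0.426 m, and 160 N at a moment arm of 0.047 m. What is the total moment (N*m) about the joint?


M = F1 * d1 + F2 * d2
M = 79 * 0.426 + 160 * 0.047
M = 33.6540 + 7.5200
M = 41.1740


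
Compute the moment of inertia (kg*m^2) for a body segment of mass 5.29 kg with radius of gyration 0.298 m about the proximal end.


I = m * k^2
I = 5.29 * 0.298^2
k^2 = 0.0888
I = 0.4698


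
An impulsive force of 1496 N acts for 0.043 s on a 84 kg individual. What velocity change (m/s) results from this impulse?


J = F * dt = 1496 * 0.043 = 64.3280 N*s
delta_v = J / m
delta_v = 64.3280 / 84
delta_v = 0.7658


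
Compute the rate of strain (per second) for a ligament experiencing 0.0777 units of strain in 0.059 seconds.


strain_rate = delta_strain / delta_t
strain_rate = 0.0777 / 0.059
strain_rate = 1.3169


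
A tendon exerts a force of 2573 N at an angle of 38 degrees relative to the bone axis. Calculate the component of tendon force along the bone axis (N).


F_eff = F_tendon * cos(theta)
theta = 38 deg = 0.6632 rad
cos(theta) = 0.7880
F_eff = 2573 * 0.7880
F_eff = 2027.5517


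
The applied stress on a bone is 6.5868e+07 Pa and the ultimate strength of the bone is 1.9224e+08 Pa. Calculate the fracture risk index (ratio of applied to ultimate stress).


FRI = applied / ultimate
FRI = 6.5868e+07 / 1.9224e+08
FRI = 0.3426


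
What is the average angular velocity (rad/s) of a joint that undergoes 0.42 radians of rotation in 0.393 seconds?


omega = delta_theta / delta_t
omega = 0.42 / 0.393
omega = 1.0687


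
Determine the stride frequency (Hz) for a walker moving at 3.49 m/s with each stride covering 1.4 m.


f = v / stride_length
f = 3.49 / 1.4
f = 2.4929


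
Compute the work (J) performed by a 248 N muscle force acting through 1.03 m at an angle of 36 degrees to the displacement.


W = F * d * cos(theta)
theta = 36 deg = 0.6283 rad
cos(theta) = 0.8090
W = 248 * 1.03 * 0.8090
W = 206.6553


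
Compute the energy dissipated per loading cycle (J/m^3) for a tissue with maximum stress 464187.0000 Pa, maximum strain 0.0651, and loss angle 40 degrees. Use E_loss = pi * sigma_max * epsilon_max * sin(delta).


E_loss = pi * sigma_max * epsilon_max * sin(delta)
delta = 40 deg = 0.6981 rad
sin(delta) = 0.6428
E_loss = pi * 464187.0000 * 0.0651 * 0.6428
E_loss = 61022.6876


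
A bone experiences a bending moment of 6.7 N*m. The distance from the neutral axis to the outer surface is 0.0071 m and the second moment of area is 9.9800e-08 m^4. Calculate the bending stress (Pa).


sigma = M * c / I
sigma = 6.7 * 0.0071 / 9.9800e-08
M * c = 0.0476
sigma = 476653.3066


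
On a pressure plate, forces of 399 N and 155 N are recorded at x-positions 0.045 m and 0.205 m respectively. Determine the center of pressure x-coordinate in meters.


COP_x = (F1*x1 + F2*x2) / (F1 + F2)
COP_x = (399*0.045 + 155*0.205) / (399 + 155)
Numerator = 49.7300
Denominator = 554
COP_x = 0.0898


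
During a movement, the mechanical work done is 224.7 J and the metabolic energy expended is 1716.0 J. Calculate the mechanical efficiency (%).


eta = (W_mech / E_meta) * 100
eta = (224.7 / 1716.0) * 100
ratio = 0.1309
eta = 13.0944


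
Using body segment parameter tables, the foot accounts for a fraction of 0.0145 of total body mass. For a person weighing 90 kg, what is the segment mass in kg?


m_segment = body_mass * fraction
m_segment = 90 * 0.0145
m_segment = 1.3050


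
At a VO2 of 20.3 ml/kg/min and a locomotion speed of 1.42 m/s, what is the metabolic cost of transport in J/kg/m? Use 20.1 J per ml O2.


Power per kg = VO2 * 20.1 / 60
Power per kg = 20.3 * 20.1 / 60 = 6.8005 W/kg
Cost = power_per_kg / speed
Cost = 6.8005 / 1.42
Cost = 4.7891


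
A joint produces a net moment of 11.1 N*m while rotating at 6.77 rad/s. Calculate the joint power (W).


P = M * omega
P = 11.1 * 6.77
P = 75.1470


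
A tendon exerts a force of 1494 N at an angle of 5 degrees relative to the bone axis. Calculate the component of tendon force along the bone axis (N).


F_eff = F_tendon * cos(theta)
theta = 5 deg = 0.0873 rad
cos(theta) = 0.9962
F_eff = 1494 * 0.9962
F_eff = 1488.3149


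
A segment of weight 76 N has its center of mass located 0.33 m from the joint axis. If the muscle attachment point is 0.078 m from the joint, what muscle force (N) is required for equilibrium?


F_muscle = W * d_load / d_muscle
F_muscle = 76 * 0.33 / 0.078
Numerator = 25.0800
F_muscle = 321.5385


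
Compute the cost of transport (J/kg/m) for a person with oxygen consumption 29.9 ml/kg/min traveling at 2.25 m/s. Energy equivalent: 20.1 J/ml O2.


Power per kg = VO2 * 20.1 / 60
Power per kg = 29.9 * 20.1 / 60 = 10.0165 W/kg
Cost = power_per_kg / speed
Cost = 10.0165 / 2.25
Cost = 4.4518


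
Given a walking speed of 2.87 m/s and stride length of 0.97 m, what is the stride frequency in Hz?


f = v / stride_length
f = 2.87 / 0.97
f = 2.9588


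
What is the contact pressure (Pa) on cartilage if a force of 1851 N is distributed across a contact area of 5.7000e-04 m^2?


P = F / A
P = 1851 / 5.7000e-04
P = 3.2474e+06


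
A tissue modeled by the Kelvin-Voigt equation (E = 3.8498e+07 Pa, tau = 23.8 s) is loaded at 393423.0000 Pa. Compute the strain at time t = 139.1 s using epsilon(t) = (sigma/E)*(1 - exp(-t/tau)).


epsilon(t) = (sigma/E) * (1 - exp(-t/tau))
sigma/E = 393423.0000 / 3.8498e+07 = 0.0102
exp(-t/tau) = exp(-139.1 / 23.8) = 0.0029
epsilon = 0.0102 * (1 - 0.0029)
epsilon = 0.0102


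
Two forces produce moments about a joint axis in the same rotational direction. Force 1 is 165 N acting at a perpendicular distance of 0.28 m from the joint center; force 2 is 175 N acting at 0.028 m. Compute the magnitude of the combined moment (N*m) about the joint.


M = F1 * d1 + F2 * d2
M = 165 * 0.28 + 175 * 0.028
M = 46.2000 + 4.9000
M = 51.1000


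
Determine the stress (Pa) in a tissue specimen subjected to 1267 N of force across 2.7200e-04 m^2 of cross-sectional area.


stress = F / A
stress = 1267 / 2.7200e-04
stress = 4.6581e+06


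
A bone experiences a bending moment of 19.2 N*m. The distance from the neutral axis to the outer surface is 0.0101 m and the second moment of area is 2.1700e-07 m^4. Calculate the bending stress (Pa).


sigma = M * c / I
sigma = 19.2 * 0.0101 / 2.1700e-07
M * c = 0.1939
sigma = 893640.5530


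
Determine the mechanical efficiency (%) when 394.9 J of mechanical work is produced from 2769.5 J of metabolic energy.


eta = (W_mech / E_meta) * 100
eta = (394.9 / 2769.5) * 100
ratio = 0.1426
eta = 14.2589


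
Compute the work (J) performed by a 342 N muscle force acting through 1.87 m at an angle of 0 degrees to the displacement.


W = F * d * cos(theta)
theta = 0 deg = 0.0000 rad
cos(theta) = 1.0000
W = 342 * 1.87 * 1.0000
W = 639.5400


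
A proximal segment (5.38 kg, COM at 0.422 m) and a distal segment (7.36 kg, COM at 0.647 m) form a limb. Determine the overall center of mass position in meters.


COM = (m1*x1 + m2*x2) / (m1 + m2)
COM = (5.38*0.422 + 7.36*0.647) / (5.38 + 7.36)
Numerator = 7.0323
Denominator = 12.7400
COM = 0.5520


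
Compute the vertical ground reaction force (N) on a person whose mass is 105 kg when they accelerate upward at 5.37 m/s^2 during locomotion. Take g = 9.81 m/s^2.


GRF = m * (g + a)
GRF = 105 * (9.81 + 5.37)
GRF = 105 * 15.1800
GRF = 1593.9000


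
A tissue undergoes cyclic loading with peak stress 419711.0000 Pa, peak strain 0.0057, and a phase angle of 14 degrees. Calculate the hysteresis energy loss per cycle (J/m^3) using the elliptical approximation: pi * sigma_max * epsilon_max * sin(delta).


E_loss = pi * sigma_max * epsilon_max * sin(delta)
delta = 14 deg = 0.2443 rad
sin(delta) = 0.2419
E_loss = pi * 419711.0000 * 0.0057 * 0.2419
E_loss = 1818.2360


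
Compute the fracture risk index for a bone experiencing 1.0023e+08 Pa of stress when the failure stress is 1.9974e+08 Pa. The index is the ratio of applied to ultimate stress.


FRI = applied / ultimate
FRI = 1.0023e+08 / 1.9974e+08
FRI = 0.5018


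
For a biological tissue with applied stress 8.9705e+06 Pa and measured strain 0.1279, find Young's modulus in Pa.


E = stress / strain
E = 8.9705e+06 / 0.1279
E = 7.0137e+07


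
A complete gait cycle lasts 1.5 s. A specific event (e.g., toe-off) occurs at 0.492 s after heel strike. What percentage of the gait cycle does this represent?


pct = (event_time / cycle_time) * 100
pct = (0.492 / 1.5) * 100
ratio = 0.3280
pct = 32.8000


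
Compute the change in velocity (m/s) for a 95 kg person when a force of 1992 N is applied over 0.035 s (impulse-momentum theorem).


J = F * dt = 1992 * 0.035 = 69.7200 N*s
delta_v = J / m
delta_v = 69.7200 / 95
delta_v = 0.7339


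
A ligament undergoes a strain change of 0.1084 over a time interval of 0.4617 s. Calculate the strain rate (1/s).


strain_rate = delta_strain / delta_t
strain_rate = 0.1084 / 0.4617
strain_rate = 0.2348


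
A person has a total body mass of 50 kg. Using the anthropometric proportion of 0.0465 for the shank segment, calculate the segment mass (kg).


m_segment = body_mass * fraction
m_segment = 50 * 0.0465
m_segment = 2.3250


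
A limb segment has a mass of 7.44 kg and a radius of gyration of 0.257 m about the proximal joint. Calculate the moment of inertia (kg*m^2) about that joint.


I = m * k^2
I = 7.44 * 0.257^2
k^2 = 0.0660
I = 0.4914


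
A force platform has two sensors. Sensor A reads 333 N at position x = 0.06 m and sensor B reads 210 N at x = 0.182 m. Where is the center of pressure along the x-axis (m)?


COP_x = (F1*x1 + F2*x2) / (F1 + F2)
COP_x = (333*0.06 + 210*0.182) / (333 + 210)
Numerator = 58.2000
Denominator = 543
COP_x = 0.1072


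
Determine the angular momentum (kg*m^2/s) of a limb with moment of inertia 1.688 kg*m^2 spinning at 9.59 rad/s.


L = I * omega
L = 1.688 * 9.59
L = 16.1879


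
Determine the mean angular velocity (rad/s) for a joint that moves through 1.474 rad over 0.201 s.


omega = delta_theta / delta_t
omega = 1.474 / 0.201
omega = 7.3333


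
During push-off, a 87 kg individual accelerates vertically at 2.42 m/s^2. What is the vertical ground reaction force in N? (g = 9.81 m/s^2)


GRF = m * (g + a)
GRF = 87 * (9.81 + 2.42)
GRF = 87 * 12.2300
GRF = 1064.0100


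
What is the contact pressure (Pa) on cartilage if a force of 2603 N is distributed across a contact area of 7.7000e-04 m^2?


P = F / A
P = 2603 / 7.7000e-04
P = 3.3805e+06


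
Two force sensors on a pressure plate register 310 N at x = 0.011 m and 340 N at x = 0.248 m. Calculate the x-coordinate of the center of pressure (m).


COP_x = (F1*x1 + F2*x2) / (F1 + F2)
COP_x = (310*0.011 + 340*0.248) / (310 + 340)
Numerator = 87.7300
Denominator = 650
COP_x = 0.1350


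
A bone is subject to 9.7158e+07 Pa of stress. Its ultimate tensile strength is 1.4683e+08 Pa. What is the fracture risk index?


FRI = applied / ultimate
FRI = 9.7158e+07 / 1.4683e+08
FRI = 0.6617


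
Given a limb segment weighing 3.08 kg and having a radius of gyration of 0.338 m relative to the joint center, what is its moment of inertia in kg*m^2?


I = m * k^2
I = 3.08 * 0.338^2
k^2 = 0.1142
I = 0.3519


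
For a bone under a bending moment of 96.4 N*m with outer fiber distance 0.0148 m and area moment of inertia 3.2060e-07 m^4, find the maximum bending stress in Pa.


sigma = M * c / I
sigma = 96.4 * 0.0148 / 3.2060e-07
M * c = 1.4267
sigma = 4.4502e+06


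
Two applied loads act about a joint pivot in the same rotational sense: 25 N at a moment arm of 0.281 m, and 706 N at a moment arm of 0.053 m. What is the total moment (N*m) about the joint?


M = F1 * d1 + F2 * d2
M = 25 * 0.281 + 706 * 0.053
M = 7.0250 + 37.4180
M = 44.4430


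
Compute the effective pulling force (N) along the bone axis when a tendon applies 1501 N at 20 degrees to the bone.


F_eff = F_tendon * cos(theta)
theta = 20 deg = 0.3491 rad
cos(theta) = 0.9397
F_eff = 1501 * 0.9397
F_eff = 1410.4786


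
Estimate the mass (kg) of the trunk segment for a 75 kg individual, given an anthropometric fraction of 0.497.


m_segment = body_mass * fraction
m_segment = 75 * 0.497
m_segment = 37.2750


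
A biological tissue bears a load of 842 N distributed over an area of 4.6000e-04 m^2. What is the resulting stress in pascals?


stress = F / A
stress = 842 / 4.6000e-04
stress = 1.8304e+06


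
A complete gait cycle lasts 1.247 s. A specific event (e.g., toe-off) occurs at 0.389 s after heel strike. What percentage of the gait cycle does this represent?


pct = (event_time / cycle_time) * 100
pct = (0.389 / 1.247) * 100
ratio = 0.3119
pct = 31.1949


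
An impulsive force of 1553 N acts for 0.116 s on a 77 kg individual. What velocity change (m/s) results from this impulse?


J = F * dt = 1553 * 0.116 = 180.1480 N*s
delta_v = J / m
delta_v = 180.1480 / 77
delta_v = 2.3396


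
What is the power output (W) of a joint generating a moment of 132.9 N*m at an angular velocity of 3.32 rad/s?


P = M * omega
P = 132.9 * 3.32
P = 441.2280


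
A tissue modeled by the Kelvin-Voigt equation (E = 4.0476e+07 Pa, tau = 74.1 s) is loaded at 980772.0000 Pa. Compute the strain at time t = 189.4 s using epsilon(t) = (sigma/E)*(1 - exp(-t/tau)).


epsilon(t) = (sigma/E) * (1 - exp(-t/tau))
sigma/E = 980772.0000 / 4.0476e+07 = 0.0242
exp(-t/tau) = exp(-189.4 / 74.1) = 0.0776
epsilon = 0.0242 * (1 - 0.0776)
epsilon = 0.0224


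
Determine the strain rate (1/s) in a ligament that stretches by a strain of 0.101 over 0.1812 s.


strain_rate = delta_strain / delta_t
strain_rate = 0.101 / 0.1812
strain_rate = 0.5574


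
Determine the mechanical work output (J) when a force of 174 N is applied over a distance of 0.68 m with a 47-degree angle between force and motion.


W = F * d * cos(theta)
theta = 47 deg = 0.8203 rad
cos(theta) = 0.6820
W = 174 * 0.68 * 0.6820
W = 80.6940


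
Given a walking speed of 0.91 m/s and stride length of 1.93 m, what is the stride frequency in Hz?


f = v / stride_length
f = 0.91 / 1.93
f = 0.4715


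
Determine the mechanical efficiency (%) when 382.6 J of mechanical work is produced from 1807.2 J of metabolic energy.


eta = (W_mech / E_meta) * 100
eta = (382.6 / 1807.2) * 100
ratio = 0.2117
eta = 21.1709


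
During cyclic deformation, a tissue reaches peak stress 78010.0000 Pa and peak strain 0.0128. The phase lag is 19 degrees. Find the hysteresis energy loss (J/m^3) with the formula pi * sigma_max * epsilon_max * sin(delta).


E_loss = pi * sigma_max * epsilon_max * sin(delta)
delta = 19 deg = 0.3316 rad
sin(delta) = 0.3256
E_loss = pi * 78010.0000 * 0.0128 * 0.3256
E_loss = 1021.2970


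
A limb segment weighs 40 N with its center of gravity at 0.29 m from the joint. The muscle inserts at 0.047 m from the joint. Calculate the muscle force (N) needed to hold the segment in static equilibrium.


F_muscle = W * d_load / d_muscle
F_muscle = 40 * 0.29 / 0.047
Numerator = 11.6000
F_muscle = 246.8085


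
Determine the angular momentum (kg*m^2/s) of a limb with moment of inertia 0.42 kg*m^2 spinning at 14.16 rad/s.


L = I * omega
L = 0.42 * 14.16
L = 5.9472


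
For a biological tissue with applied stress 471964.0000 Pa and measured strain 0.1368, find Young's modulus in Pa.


E = stress / strain
E = 471964.0000 / 0.1368
E = 3.4500e+06


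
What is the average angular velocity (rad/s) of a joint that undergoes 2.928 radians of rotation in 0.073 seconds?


omega = delta_theta / delta_t
omega = 2.928 / 0.073
omega = 40.1096


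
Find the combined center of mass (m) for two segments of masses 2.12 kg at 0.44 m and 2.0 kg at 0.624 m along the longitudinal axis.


COM = (m1*x1 + m2*x2) / (m1 + m2)
COM = (2.12*0.44 + 2.0*0.624) / (2.12 + 2.0)
Numerator = 2.1808
Denominator = 4.1200
COM = 0.5293


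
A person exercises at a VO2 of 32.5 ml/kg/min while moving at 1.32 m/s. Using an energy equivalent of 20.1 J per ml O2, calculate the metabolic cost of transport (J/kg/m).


Power per kg = VO2 * 20.1 / 60
Power per kg = 32.5 * 20.1 / 60 = 10.8875 W/kg
Cost = power_per_kg / speed
Cost = 10.8875 / 1.32
Cost = 8.2481


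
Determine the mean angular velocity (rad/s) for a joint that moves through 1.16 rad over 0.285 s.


omega = delta_theta / delta_t
omega = 1.16 / 0.285
omega = 4.0702


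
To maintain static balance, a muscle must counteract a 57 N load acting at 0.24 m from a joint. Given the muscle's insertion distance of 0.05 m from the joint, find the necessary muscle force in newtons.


F_muscle = W * d_load / d_muscle
F_muscle = 57 * 0.24 / 0.05
Numerator = 13.6800
F_muscle = 273.6000


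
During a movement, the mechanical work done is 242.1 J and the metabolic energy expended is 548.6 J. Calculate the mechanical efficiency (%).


eta = (W_mech / E_meta) * 100
eta = (242.1 / 548.6) * 100
ratio = 0.4413
eta = 44.1305


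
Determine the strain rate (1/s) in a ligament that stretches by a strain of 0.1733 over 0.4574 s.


strain_rate = delta_strain / delta_t
strain_rate = 0.1733 / 0.4574
strain_rate = 0.3789


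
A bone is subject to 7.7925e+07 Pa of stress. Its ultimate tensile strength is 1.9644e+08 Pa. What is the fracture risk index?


FRI = applied / ultimate
FRI = 7.7925e+07 / 1.9644e+08
FRI = 0.3967


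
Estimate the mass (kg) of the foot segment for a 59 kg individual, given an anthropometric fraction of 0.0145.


m_segment = body_mass * fraction
m_segment = 59 * 0.0145
m_segment = 0.8555


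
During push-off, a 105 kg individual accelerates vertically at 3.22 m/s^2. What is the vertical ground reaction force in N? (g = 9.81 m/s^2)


GRF = m * (g + a)
GRF = 105 * (9.81 + 3.22)
GRF = 105 * 13.0300
GRF = 1368.1500


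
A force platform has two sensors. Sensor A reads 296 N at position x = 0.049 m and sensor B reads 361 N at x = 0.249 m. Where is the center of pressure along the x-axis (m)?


COP_x = (F1*x1 + F2*x2) / (F1 + F2)
COP_x = (296*0.049 + 361*0.249) / (296 + 361)
Numerator = 104.3930
Denominator = 657
COP_x = 0.1589


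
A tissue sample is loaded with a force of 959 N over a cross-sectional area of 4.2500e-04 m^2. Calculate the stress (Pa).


stress = F / A
stress = 959 / 4.2500e-04
stress = 2.2565e+06


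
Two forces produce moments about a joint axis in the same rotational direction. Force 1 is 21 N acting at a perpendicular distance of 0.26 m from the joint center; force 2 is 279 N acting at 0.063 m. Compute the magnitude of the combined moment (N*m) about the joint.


M = F1 * d1 + F2 * d2
M = 21 * 0.26 + 279 * 0.063
M = 5.4600 + 17.5770
M = 23.0370


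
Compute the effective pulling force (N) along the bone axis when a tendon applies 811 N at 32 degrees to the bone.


F_eff = F_tendon * cos(theta)
theta = 32 deg = 0.5585 rad
cos(theta) = 0.8480
F_eff = 811 * 0.8480
F_eff = 687.7670


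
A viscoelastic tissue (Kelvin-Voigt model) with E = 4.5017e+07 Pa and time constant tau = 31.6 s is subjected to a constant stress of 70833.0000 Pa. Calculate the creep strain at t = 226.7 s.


epsilon(t) = (sigma/E) * (1 - exp(-t/tau))
sigma/E = 70833.0000 / 4.5017e+07 = 0.0016
exp(-t/tau) = exp(-226.7 / 31.6) = 7.6621e-04
epsilon = 0.0016 * (1 - 7.6621e-04)
epsilon = 0.0016


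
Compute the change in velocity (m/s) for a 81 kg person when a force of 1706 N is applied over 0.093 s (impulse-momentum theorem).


J = F * dt = 1706 * 0.093 = 158.6580 N*s
delta_v = J / m
delta_v = 158.6580 / 81
delta_v = 1.9587


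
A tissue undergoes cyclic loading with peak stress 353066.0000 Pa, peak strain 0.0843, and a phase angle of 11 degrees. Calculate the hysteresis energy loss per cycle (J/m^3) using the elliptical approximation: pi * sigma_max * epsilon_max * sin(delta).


E_loss = pi * sigma_max * epsilon_max * sin(delta)
delta = 11 deg = 0.1920 rad
sin(delta) = 0.1908
E_loss = pi * 353066.0000 * 0.0843 * 0.1908
E_loss = 17841.5339


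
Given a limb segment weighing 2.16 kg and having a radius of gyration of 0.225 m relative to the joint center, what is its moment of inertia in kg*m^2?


I = m * k^2
I = 2.16 * 0.225^2
k^2 = 0.0506
I = 0.1094


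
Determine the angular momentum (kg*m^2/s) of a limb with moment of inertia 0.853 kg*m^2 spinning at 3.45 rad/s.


L = I * omega
L = 0.853 * 3.45
L = 2.9428


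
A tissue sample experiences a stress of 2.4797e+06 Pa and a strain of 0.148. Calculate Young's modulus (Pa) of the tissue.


E = stress / strain
E = 2.4797e+06 / 0.148
E = 1.6755e+07


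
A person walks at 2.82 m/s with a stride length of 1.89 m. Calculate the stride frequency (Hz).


f = v / stride_length
f = 2.82 / 1.89
f = 1.4921


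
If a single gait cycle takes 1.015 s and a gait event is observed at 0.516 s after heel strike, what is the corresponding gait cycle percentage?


pct = (event_time / cycle_time) * 100
pct = (0.516 / 1.015) * 100
ratio = 0.5084
pct = 50.8374


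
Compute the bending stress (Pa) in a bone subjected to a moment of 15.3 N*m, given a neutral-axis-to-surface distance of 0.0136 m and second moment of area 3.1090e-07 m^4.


sigma = M * c / I
sigma = 15.3 * 0.0136 / 3.1090e-07
M * c = 0.2081
sigma = 669282.7276


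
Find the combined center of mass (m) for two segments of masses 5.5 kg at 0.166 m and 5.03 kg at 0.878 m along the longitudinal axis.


COM = (m1*x1 + m2*x2) / (m1 + m2)
COM = (5.5*0.166 + 5.03*0.878) / (5.5 + 5.03)
Numerator = 5.3293
Denominator = 10.5300
COM = 0.5061


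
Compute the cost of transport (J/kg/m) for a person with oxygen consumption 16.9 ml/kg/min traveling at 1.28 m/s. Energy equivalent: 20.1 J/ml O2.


Power per kg = VO2 * 20.1 / 60
Power per kg = 16.9 * 20.1 / 60 = 5.6615 W/kg
Cost = power_per_kg / speed
Cost = 5.6615 / 1.28
Cost = 4.4230


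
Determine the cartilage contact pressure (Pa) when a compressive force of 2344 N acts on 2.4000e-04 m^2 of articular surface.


P = F / A
P = 2344 / 2.4000e-04
P = 9.7667e+06


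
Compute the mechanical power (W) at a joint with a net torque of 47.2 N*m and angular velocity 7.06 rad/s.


P = M * omega
P = 47.2 * 7.06
P = 333.2320


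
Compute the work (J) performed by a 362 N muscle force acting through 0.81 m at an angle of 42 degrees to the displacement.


W = F * d * cos(theta)
theta = 42 deg = 0.7330 rad
cos(theta) = 0.7431
W = 362 * 0.81 * 0.7431
W = 217.9049


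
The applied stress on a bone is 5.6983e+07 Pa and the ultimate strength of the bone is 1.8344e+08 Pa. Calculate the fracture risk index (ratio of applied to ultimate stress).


FRI = applied / ultimate
FRI = 5.6983e+07 / 1.8344e+08
FRI = 0.3106


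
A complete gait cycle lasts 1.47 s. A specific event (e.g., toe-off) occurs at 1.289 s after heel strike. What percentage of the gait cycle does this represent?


pct = (event_time / cycle_time) * 100
pct = (1.289 / 1.47) * 100
ratio = 0.8769
pct = 87.6871


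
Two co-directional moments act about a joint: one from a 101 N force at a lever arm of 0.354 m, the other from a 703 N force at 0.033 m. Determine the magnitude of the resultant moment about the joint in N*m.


M = F1 * d1 + F2 * d2
M = 101 * 0.354 + 703 * 0.033
M = 35.7540 + 23.1990
M = 58.9530


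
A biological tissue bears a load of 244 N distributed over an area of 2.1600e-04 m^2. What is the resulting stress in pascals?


stress = F / A
stress = 244 / 2.1600e-04
stress = 1.1296e+06


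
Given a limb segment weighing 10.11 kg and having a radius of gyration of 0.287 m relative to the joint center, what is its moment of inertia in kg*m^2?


I = m * k^2
I = 10.11 * 0.287^2
k^2 = 0.0824
I = 0.8328


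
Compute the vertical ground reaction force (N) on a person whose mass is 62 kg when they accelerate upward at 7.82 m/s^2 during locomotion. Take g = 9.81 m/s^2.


GRF = m * (g + a)
GRF = 62 * (9.81 + 7.82)
GRF = 62 * 17.6300
GRF = 1093.0600


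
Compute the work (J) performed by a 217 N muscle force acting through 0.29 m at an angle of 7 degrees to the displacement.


W = F * d * cos(theta)
theta = 7 deg = 0.1222 rad
cos(theta) = 0.9925
W = 217 * 0.29 * 0.9925
W = 62.4609


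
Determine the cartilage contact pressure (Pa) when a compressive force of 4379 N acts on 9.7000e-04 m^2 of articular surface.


P = F / A
P = 4379 / 9.7000e-04
P = 4.5144e+06


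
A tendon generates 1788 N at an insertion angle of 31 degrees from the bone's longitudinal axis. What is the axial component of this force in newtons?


F_eff = F_tendon * cos(theta)
theta = 31 deg = 0.5411 rad
cos(theta) = 0.8572
F_eff = 1788 * 0.8572
F_eff = 1532.6151


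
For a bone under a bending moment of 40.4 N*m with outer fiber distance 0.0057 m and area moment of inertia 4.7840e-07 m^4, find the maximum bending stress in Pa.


sigma = M * c / I
sigma = 40.4 * 0.0057 / 4.7840e-07
M * c = 0.2303
sigma = 481354.5151


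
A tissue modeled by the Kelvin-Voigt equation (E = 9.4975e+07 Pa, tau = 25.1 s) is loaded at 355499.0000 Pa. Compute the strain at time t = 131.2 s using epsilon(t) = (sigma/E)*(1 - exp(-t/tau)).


epsilon(t) = (sigma/E) * (1 - exp(-t/tau))
sigma/E = 355499.0000 / 9.4975e+07 = 0.0037
exp(-t/tau) = exp(-131.2 / 25.1) = 0.0054
epsilon = 0.0037 * (1 - 0.0054)
epsilon = 0.0037


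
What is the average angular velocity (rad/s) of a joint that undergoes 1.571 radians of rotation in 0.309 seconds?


omega = delta_theta / delta_t
omega = 1.571 / 0.309
omega = 5.0841


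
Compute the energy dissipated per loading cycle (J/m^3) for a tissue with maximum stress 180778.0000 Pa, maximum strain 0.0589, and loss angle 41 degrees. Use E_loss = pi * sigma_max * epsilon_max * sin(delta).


E_loss = pi * sigma_max * epsilon_max * sin(delta)
delta = 41 deg = 0.7156 rad
sin(delta) = 0.6561
E_loss = pi * 180778.0000 * 0.0589 * 0.6561
E_loss = 21945.9134


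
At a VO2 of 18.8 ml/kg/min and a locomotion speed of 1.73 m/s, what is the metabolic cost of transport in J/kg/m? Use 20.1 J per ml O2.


Power per kg = VO2 * 20.1 / 60
Power per kg = 18.8 * 20.1 / 60 = 6.2980 W/kg
Cost = power_per_kg / speed
Cost = 6.2980 / 1.73
Cost = 3.6405


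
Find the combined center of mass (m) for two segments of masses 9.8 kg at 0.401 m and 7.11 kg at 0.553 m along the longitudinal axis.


COM = (m1*x1 + m2*x2) / (m1 + m2)
COM = (9.8*0.401 + 7.11*0.553) / (9.8 + 7.11)
Numerator = 7.8616
Denominator = 16.9100
COM = 0.4649


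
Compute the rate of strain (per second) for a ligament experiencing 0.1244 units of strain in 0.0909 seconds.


strain_rate = delta_strain / delta_t
strain_rate = 0.1244 / 0.0909
strain_rate = 1.3685


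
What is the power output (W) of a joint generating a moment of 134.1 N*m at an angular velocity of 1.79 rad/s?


P = M * omega
P = 134.1 * 1.79
P = 240.0390


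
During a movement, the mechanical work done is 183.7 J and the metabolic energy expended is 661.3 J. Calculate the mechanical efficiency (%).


eta = (W_mech / E_meta) * 100
eta = (183.7 / 661.3) * 100
ratio = 0.2778
eta = 27.7786
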